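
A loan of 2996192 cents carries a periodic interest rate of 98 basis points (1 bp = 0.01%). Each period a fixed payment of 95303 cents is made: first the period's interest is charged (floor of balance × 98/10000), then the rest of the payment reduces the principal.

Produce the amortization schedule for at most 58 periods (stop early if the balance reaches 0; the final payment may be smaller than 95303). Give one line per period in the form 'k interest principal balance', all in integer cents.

1. interest=⌊2996192·98/10000⌋=29362; principal=95303-29362=65941; balance=2996192-65941=2930251
2. interest=⌊2930251·98/10000⌋=28716; principal=95303-28716=66587; balance=2930251-66587=2863664
3. interest=⌊2863664·98/10000⌋=28063; principal=95303-28063=67240; balance=2863664-67240=2796424
4. interest=⌊2796424·98/10000⌋=27404; principal=95303-27404=67899; balance=2796424-67899=2728525
5. interest=⌊2728525·98/10000⌋=26739; principal=95303-26739=68564; balance=2728525-68564=2659961
6. interest=⌊2659961·98/10000⌋=26067; principal=95303-26067=69236; balance=2659961-69236=2590725
7. interest=⌊2590725·98/10000⌋=25389; principal=95303-25389=69914; balance=2590725-69914=2520811
8. interest=⌊2520811·98/10000⌋=24703; principal=95303-24703=70600; balance=2520811-70600=2450211
9. interest=⌊2450211·98/10000⌋=24012; principal=95303-24012=71291; balance=2450211-71291=2378920
10. interest=⌊2378920·98/10000⌋=23313; principal=95303-23313=71990; balance=2378920-71990=2306930
11. interest=⌊2306930·98/10000⌋=22607; principal=95303-22607=72696; balance=2306930-72696=2234234
12. interest=⌊2234234·98/10000⌋=21895; principal=95303-21895=73408; balance=2234234-73408=2160826
13. interest=⌊2160826·98/10000⌋=21176; principal=95303-21176=74127; balance=2160826-74127=2086699
14. interest=⌊2086699·98/10000⌋=20449; principal=95303-20449=74854; balance=2086699-74854=2011845
15. interest=⌊2011845·98/10000⌋=19716; principal=95303-19716=75587; balance=2011845-75587=1936258
16. interest=⌊1936258·98/10000⌋=18975; principal=95303-18975=76328; balance=1936258-76328=1859930
17. interest=⌊1859930·98/10000⌋=18227; principal=95303-18227=77076; balance=1859930-77076=1782854
18. interest=⌊1782854·98/10000⌋=17471; principal=95303-17471=77832; balance=1782854-77832=1705022
19. interest=⌊1705022·98/10000⌋=16709; principal=95303-16709=78594; balance=1705022-78594=1626428
20. interest=⌊1626428·98/10000⌋=15938; principal=95303-15938=79365; balance=1626428-79365=1547063
21. interest=⌊1547063·98/10000⌋=15161; principal=95303-15161=80142; balance=1547063-80142=1466921
22. interest=⌊1466921·98/10000⌋=14375; principal=95303-14375=80928; balance=1466921-80928=1385993
23. interest=⌊1385993·98/10000⌋=13582; principal=95303-13582=81721; balance=1385993-81721=1304272
24. interest=⌊1304272·98/10000⌋=12781; principal=95303-12781=82522; balance=1304272-82522=1221750
25. interest=⌊1221750·98/10000⌋=11973; principal=95303-11973=83330; balance=1221750-83330=1138420
26. interest=⌊1138420·98/10000⌋=11156; principal=95303-11156=84147; balance=1138420-84147=1054273
27. interest=⌊1054273·98/10000⌋=10331; principal=95303-10331=84972; balance=1054273-84972=969301
28. interest=⌊969301·98/10000⌋=9499; principal=95303-9499=85804; balance=969301-85804=883497
29. interest=⌊883497·98/10000⌋=8658; principal=95303-8658=86645; balance=883497-86645=796852
30. interest=⌊796852·98/10000⌋=7809; principal=95303-7809=87494; balance=796852-87494=709358
31. interest=⌊709358·98/10000⌋=6951; principal=95303-6951=88352; balance=709358-88352=621006
32. interest=⌊621006·98/10000⌋=6085; principal=95303-6085=89218; balance=621006-89218=531788
33. interest=⌊531788·98/10000⌋=5211; principal=95303-5211=90092; balance=531788-90092=441696
34. interest=⌊441696·98/10000⌋=4328; principal=95303-4328=90975; balance=441696-90975=350721
35. interest=⌊350721·98/10000⌋=3437; principal=95303-3437=91866; balance=350721-91866=258855
36. interest=⌊258855·98/10000⌋=2536; principal=95303-2536=92767; balance=258855-92767=166088
37. interest=⌊166088·98/10000⌋=1627; principal=95303-1627=93676; balance=166088-93676=72412
38. interest=⌊72412·98/10000⌋=709; principal=min(95303-709,72412)=72412; balance=72412-72412=0

1 29362 65941 2930251
2 28716 66587 2863664
3 28063 67240 2796424
4 27404 67899 2728525
5 26739 68564 2659961
6 26067 69236 2590725
7 25389 69914 2520811
8 24703 70600 2450211
9 24012 71291 2378920
10 23313 71990 2306930
11 22607 72696 2234234
12 21895 73408 2160826
13 21176 74127 2086699
14 20449 74854 2011845
15 19716 75587 1936258
16 18975 76328 1859930
17 18227 77076 1782854
18 17471 77832 1705022
19 16709 78594 1626428
20 15938 79365 1547063
21 15161 80142 1466921
22 14375 80928 1385993
23 13582 81721 1304272
24 12781 82522 1221750
25 11973 83330 1138420
26 11156 84147 1054273
27 10331 84972 969301
28 9499 85804 883497
29 8658 86645 796852
30 7809 87494 709358
31 6951 88352 621006
32 6085 89218 531788
33 5211 90092 441696
34 4328 90975 350721
35 3437 91866 258855
36 2536 92767 166088
37 1627 93676 72412
38 709 72412 0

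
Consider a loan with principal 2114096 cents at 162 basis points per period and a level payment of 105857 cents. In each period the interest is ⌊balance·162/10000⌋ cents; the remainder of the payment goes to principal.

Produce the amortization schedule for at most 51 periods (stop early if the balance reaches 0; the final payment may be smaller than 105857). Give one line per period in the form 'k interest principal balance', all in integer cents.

1. interest=⌊2114096·162/10000⌋=34248; principal=105857-34248=71609; balance=2114096-71609=2042487
2. interest=⌊2042487·162/10000⌋=33088; principal=105857-33088=72769; balance=2042487-72769=1969718
3. interest=⌊1969718·162/10000⌋=31909; principal=105857-31909=73948; balance=1969718-73948=1895770
4. interest=⌊1895770·162/10000⌋=30711; principal=105857-30711=75146; balance=1895770-75146=1820624
5. interest=⌊1820624·162/10000⌋=29494; principal=105857-29494=76363; balance=1820624-76363=1744261
6. interest=⌊1744261·162/10000⌋=28257; principal=105857-28257=77600; balance=1744261-77600=1666661
7. interest=⌊1666661·162/10000⌋=26999; principal=105857-26999=78858; balance=1666661-78858=1587803
8. interest=⌊1587803·162/10000⌋=25722; principal=105857-25722=80135; balance=1587803-80135=1507668
9. interest=⌊1507668·162/10000⌋=24424; principal=105857-24424=81433; balance=1507668-81433=1426235
10. interest=⌊1426235·162/10000⌋=23105; principal=105857-23105=82752; balance=1426235-82752=1343483
11. interest=⌊1343483·162/10000⌋=21764; principal=105857-21764=84093; balance=1343483-84093=1259390
12. interest=⌊1259390·162/10000⌋=20402; principal=105857-20402=85455; balance=1259390-85455=1173935
13. interest=⌊1173935·162/10000⌋=19017; principal=105857-19017=86840; balance=1173935-86840=1087095
14. interest=⌊1087095·162/10000⌋=17610; principal=105857-17610=88247; balance=1087095-88247=998848
15. interest=⌊998848·162/10000⌋=16181; principal=105857-16181=89676; balance=998848-89676=909172
16. interest=⌊909172·162/10000⌋=14728; principal=105857-14728=91129; balance=909172-91129=818043
17. interest=⌊818043·162/10000⌋=13252; principal=105857-13252=92605; balance=818043-92605=725438
18. interest=⌊725438·162/10000⌋=11752; principal=105857-11752=94105; balance=725438-94105=631333
19. interest=⌊631333·162/10000⌋=10227; principal=105857-10227=95630; balance=631333-95630=535703
20. interest=⌊535703·162/10000⌋=8678; principal=105857-8678=97179; balance=535703-97179=438524
21. interest=⌊438524·162/10000⌋=7104; principal=105857-7104=98753; balance=438524-98753=339771
22. interest=⌊339771·162/10000⌋=5504; principal=105857-5504=100353; balance=339771-100353=239418
23. interest=⌊239418·162/10000⌋=3878; principal=105857-3878=101979; balance=239418-101979=137439
24. interest=⌊137439·162/10000⌋=2226; principal=105857-2226=103631; balance=137439-103631=33808
25. interest=⌊33808·162/10000⌋=547; principal=min(105857-547,33808)=33808; balance=33808-33808=0

1 34248 71609 2042487
2 33088 72769 1969718
3 31909 73948 1895770
4 30711 75146 1820624
5 29494 76363 1744261
6 28257 77600 1666661
7 26999 78858 1587803
8 25722 80135 1507668
9 24424 81433 1426235
10 23105 82752 1343483
11 21764 84093 1259390
12 20402 85455 1173935
13 19017 86840 1087095
14 17610 88247 998848
15 16181 89676 909172
16 14728 91129 818043
17 13252 92605 725438
18 11752 94105 631333
19 10227 95630 535703
20 8678 97179 438524
21 7104 98753 339771
22 5504 100353 239418
23 3878 101979 137439
24 2226 103631 33808
25 547 33808 0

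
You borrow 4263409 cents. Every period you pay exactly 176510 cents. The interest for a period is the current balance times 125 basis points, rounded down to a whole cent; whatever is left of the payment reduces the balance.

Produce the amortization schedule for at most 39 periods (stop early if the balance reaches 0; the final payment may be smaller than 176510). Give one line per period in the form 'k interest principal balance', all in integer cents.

1. interest=⌊4263409·125/10000⌋=53292; principal=176510-53292=123218; balance=4263409-123218=4140191
2. interest=⌊4140191·125/10000⌋=51752; principal=176510-51752=124758; balance=4140191-124758=4015433
3. interest=⌊4015433·125/10000⌋=50192; principal=176510-50192=126318; balance=4015433-126318=3889115
4. interest=⌊3889115·125/10000⌋=48613; principal=176510-48613=127897; balance=3889115-127897=3761218
5. interest=⌊3761218·125/10000⌋=47015; principal=176510-47015=129495; balance=3761218-129495=3631723
6. interest=⌊3631723·125/10000⌋=45396; principal=176510-45396=131114; balance=3631723-131114=3500609
7. interest=⌊3500609·125/10000⌋=43757; principal=176510-43757=132753; balance=3500609-132753=3367856
8. interest=⌊3367856·125/10000⌋=42098; principal=176510-42098=134412; balance=3367856-134412=3233444
9. interest=⌊3233444·125/10000⌋=40418; principal=176510-40418=136092; balance=3233444-136092=3097352
10. interest=⌊3097352·125/10000⌋=38716; principal=176510-38716=137794; balance=3097352-137794=2959558
11. interest=⌊2959558·125/10000⌋=36994; principal=176510-36994=139516; balance=2959558-139516=2820042
12. interest=⌊2820042·125/10000⌋=35250; principal=176510-35250=141260; balance=2820042-141260=2678782
13. interest=⌊2678782·125/10000⌋=33484; principal=176510-33484=143026; balance=2678782-143026=2535756
14. interest=⌊2535756·125/10000⌋=31696; principal=176510-31696=144814; balance=2535756-144814=2390942
15. interest=⌊2390942·125/10000⌋=29886; principal=176510-29886=146624; balance=2390942-146624=2244318
16. interest=⌊2244318·125/10000⌋=28053; principal=176510-28053=148457; balance=2244318-148457=2095861
17. interest=⌊2095861·125/10000⌋=26198; principal=176510-26198=150312; balance=2095861-150312=1945549
18. interest=⌊1945549·125/10000⌋=24319; principal=176510-24319=152191; balance=1945549-152191=1793358
19. interest=⌊1793358·125/10000⌋=22416; principal=176510-22416=154094; balance=1793358-154094=1639264
20. interest=⌊1639264·125/10000⌋=20490; principal=176510-20490=156020; balance=1639264-156020=1483244
21. interest=⌊1483244·125/10000⌋=18540; principal=176510-18540=157970; balance=1483244-157970=1325274
22. interest=⌊1325274·125/10000⌋=16565; principal=176510-16565=159945; balance=1325274-159945=1165329
23. interest=⌊1165329·125/10000⌋=14566; principal=176510-14566=161944; balance=1165329-161944=1003385
24. interest=⌊1003385·125/10000⌋=12542; principal=176510-12542=163968; balance=1003385-163968=839417
25. interest=⌊839417·125/10000⌋=10492; principal=176510-10492=166018; balance=839417-166018=673399
26. interest=⌊673399·125/10000⌋=8417; principal=176510-8417=168093; balance=673399-168093=505306
27. interest=⌊505306·125/10000⌋=6316; principal=176510-6316=170194; balance=505306-170194=335112
28. interest=⌊335112·125/10000⌋=4188; principal=176510-4188=172322; balance=335112-172322=162790
29. interest=⌊162790·125/10000⌋=2034; principal=min(176510-2034,162790)=162790; balance=162790-162790=0

1 53292 123218 4140191
2 51752 124758 4015433
3 50192 126318 3889115
4 48613 127897 3761218
5 47015 129495 3631723
6 45396 131114 3500609
7 43757 132753 3367856
8 42098 134412 3233444
9 40418 136092 3097352
10 38716 137794 2959558
11 36994 139516 2820042
12 35250 141260 2678782
13 33484 143026 2535756
14 31696 144814 2390942
15 29886 146624 2244318
16 28053 148457 2095861
17 26198 150312 1945549
18 24319 152191 1793358
19 22416 154094 1639264
20 20490 156020 1483244
21 18540 157970 1325274
22 16565 159945 1165329
23 14566 161944 1003385
24 12542 163968 839417
25 10492 166018 673399
26 8417 168093 505306
27 6316 170194 335112
28 4188 172322 162790
29 2034 162790 0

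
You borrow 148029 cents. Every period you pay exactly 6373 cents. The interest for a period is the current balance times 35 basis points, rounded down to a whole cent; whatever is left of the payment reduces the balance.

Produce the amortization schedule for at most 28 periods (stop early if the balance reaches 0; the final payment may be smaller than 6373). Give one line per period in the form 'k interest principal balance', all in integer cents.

1. interest=⌊148029·35/10000⌋=518; principal=6373-518=5855; balance=148029-5855=142174
2. interest=⌊142174·35/10000⌋=497; principal=6373-497=5876; balance=142174-5876=136298
3. interest=⌊136298·35/10000⌋=477; principal=6373-477=5896; balance=136298-5896=130402
4. interest=⌊130402·35/10000⌋=456; principal=6373-456=5917; balance=130402-5917=124485
5. interest=⌊124485·35/10000⌋=435; principal=6373-435=5938; balance=124485-5938=118547
6. interest=⌊118547·35/10000⌋=414; principal=6373-414=5959; balance=118547-5959=112588
7. interest=⌊112588·35/10000⌋=394; principal=6373-394=5979; balance=112588-5979=106609
8. interest=⌊106609·35/10000⌋=373; principal=6373-373=6000; balance=106609-6000=100609
9. interest=⌊100609·35/10000⌋=352; principal=6373-352=6021; balance=100609-6021=94588
10. interest=⌊94588·35/10000⌋=331; principal=6373-331=6042; balance=94588-6042=88546
11. interest=⌊88546·35/10000⌋=309; principal=6373-309=6064; balance=88546-6064=82482
12. interest=⌊82482·35/10000⌋=288; principal=6373-288=6085; balance=82482-6085=76397
13. interest=⌊76397·35/10000⌋=267; principal=6373-267=6106; balance=76397-6106=70291
14. interest=⌊70291·35/10000⌋=246; principal=6373-246=6127; balance=70291-6127=64164
15. interest=⌊64164·35/10000⌋=224; principal=6373-224=6149; balance=64164-6149=58015
16. interest=⌊58015·35/10000⌋=203; principal=6373-203=6170; balance=58015-6170=51845
17. interest=⌊51845·35/10000⌋=181; principal=6373-181=6192; balance=51845-6192=45653
18. interest=⌊45653·35/10000⌋=159; principal=6373-159=6214; balance=45653-6214=39439
19. interest=⌊39439·35/10000⌋=138; principal=6373-138=6235; balance=39439-6235=33204
20. interest=⌊33204·35/10000⌋=116; principal=6373-116=6257; balance=33204-6257=26947
21. interest=⌊26947·35/10000⌋=94; principal=6373-94=6279; balance=26947-6279=20668
22. interest=⌊20668·35/10000⌋=72; principal=6373-72=6301; balance=20668-6301=14367
23. interest=⌊14367·35/10000⌋=50; principal=6373-50=6323; balance=14367-6323=8044
24. interest=⌊8044·35/10000⌋=28; principal=6373-28=6345; balance=8044-6345=1699
25. interest=⌊1699·35/10000⌋=5; principal=min(6373-5,1699)=1699; balance=1699-1699=0

1 518 5855 142174
2 497 5876 136298
3 477 5896 130402
4 456 5917 124485
5 435 5938 118547
6 414 5959 112588
7 394 5979 106609
8 373 6000 100609
9 352 6021 94588
10 331 6042 88546
11 309 6064 82482
12 288 6085 76397
13 267 6106 70291
14 246 6127 64164
15 224 6149 58015
16 203 6170 51845
17 181 6192 45653
18 159 6214 39439
19 138 6235 33204
20 116 6257 26947
21 94 6279 20668
22 72 6301 14367
23 50 6323 8044
24 28 6345 1699
25 5 1699 0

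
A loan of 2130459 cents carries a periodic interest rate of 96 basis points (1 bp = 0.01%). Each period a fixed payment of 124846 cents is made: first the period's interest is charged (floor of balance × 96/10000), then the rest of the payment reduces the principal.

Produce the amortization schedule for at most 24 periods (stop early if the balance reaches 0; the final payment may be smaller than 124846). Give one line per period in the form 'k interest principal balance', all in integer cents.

1 20452 104394 2026065
2 19450 105396 1920669
3 18438 106408 1814261
4 17416 107430 1706831
5 16385 108461 1598370
6 15344 109502 1488868
7 14293 110553 1378315
8 13231 111615 1266700
9 12160 112686 1154014
10 11078 113768 1040246
11 9986 114860 925386
12 8883 115963 809423
13 7770 117076 692347
14 6646 118200 574147
15 5511 119335 454812
16 4366 120480 334332
17 3209 121637 212695
18 2041 122805 89890
19 862 89890 0

1. interest=⌊2130459·96/10000⌋=20452; principal=124846-20452=104394; balance=2130459-104394=2026065
2. interest=⌊2026065·96/10000⌋=19450; principal=124846-19450=105396; balance=2026065-105396=1920669
3. interest=⌊1920669·96/10000⌋=18438; principal=124846-18438=106408; balance=1920669-106408=1814261
4. interest=⌊1814261·96/10000⌋=17416; principal=124846-17416=107430; balance=1814261-107430=1706831
5. interest=⌊1706831·96/10000⌋=16385; principal=124846-16385=108461; balance=1706831-108461=1598370
6. interest=⌊1598370·96/10000⌋=15344; principal=124846-15344=109502; balance=1598370-109502=1488868
7. interest=⌊1488868·96/10000⌋=14293; principal=124846-14293=110553; balance=1488868-110553=1378315
8. interest=⌊1378315·96/10000⌋=13231; principal=124846-13231=111615; balance=1378315-111615=1266700
9. interest=⌊1266700·96/10000⌋=12160; principal=124846-12160=112686; balance=1266700-112686=1154014
10. interest=⌊1154014·96/10000⌋=11078; principal=124846-11078=113768; balance=1154014-113768=1040246
11. interest=⌊1040246·96/10000⌋=9986; principal=124846-9986=114860; balance=1040246-114860=925386
12. interest=⌊925386·96/10000⌋=8883; principal=124846-8883=115963; balance=925386-115963=809423
13. interest=⌊809423·96/10000⌋=7770; principal=124846-7770=117076; balance=809423-117076=692347
14. interest=⌊692347·96/10000⌋=6646; principal=124846-6646=118200; balance=692347-118200=574147
15. interest=⌊574147·96/10000⌋=5511; principal=124846-5511=119335; balance=574147-119335=454812
16. interest=⌊454812·96/10000⌋=4366; principal=124846-4366=120480; balance=454812-120480=334332
17. interest=⌊334332·96/10000⌋=3209; principal=124846-3209=121637; balance=334332-121637=212695
18. interest=⌊212695·96/10000⌋=2041; principal=124846-2041=122805; balance=212695-122805=89890
19. interest=⌊89890·96/10000⌋=862; principal=min(124846-862,89890)=89890; balance=89890-89890=0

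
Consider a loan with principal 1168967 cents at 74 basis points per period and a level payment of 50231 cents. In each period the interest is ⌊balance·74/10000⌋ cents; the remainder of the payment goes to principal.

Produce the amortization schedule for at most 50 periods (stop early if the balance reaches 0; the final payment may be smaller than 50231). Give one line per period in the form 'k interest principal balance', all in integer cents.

1. interest=⌊1168967·74/10000⌋=8650; principal=50231-8650=41581; balance=1168967-41581=1127386
2. interest=⌊1127386·74/10000⌋=8342; principal=50231-8342=41889; balance=1127386-41889=1085497
3. interest=⌊1085497·74/10000⌋=8032; principal=50231-8032=42199; balance=1085497-42199=1043298
4. interest=⌊1043298·74/10000⌋=7720; principal=50231-7720=42511; balance=1043298-42511=1000787
5. interest=⌊1000787·74/10000⌋=7405; principal=50231-7405=42826; balance=1000787-42826=957961
6. interest=⌊957961·74/10000⌋=7088; principal=50231-7088=43143; balance=957961-43143=914818
7. interest=⌊914818·74/10000⌋=6769; principal=50231-6769=43462; balance=914818-43462=871356
8. interest=⌊871356·74/10000⌋=6448; principal=50231-6448=43783; balance=871356-43783=827573
9. interest=⌊827573·74/10000⌋=6124; principal=50231-6124=44107; balance=827573-44107=783466
10. interest=⌊783466·74/10000⌋=5797; principal=50231-5797=44434; balance=783466-44434=739032
11. interest=⌊739032·74/10000⌋=5468; principal=50231-5468=44763; balance=739032-44763=694269
12. interest=⌊694269·74/10000⌋=5137; principal=50231-5137=45094; balance=694269-45094=649175
13. interest=⌊649175·74/10000⌋=4803; principal=50231-4803=45428; balance=649175-45428=603747
14. interest=⌊603747·74/10000⌋=4467; principal=50231-4467=45764; balance=603747-45764=557983
15. interest=⌊557983·74/10000⌋=4129; principal=50231-4129=46102; balance=557983-46102=511881
16. interest=⌊511881·74/10000⌋=3787; principal=50231-3787=46444; balance=511881-46444=465437
17. interest=⌊465437·74/10000⌋=3444; principal=50231-3444=46787; balance=465437-46787=418650
18. interest=⌊418650·74/10000⌋=3098; principal=50231-3098=47133; balance=418650-47133=371517
19. interest=⌊371517·74/10000⌋=2749; principal=50231-2749=47482; balance=371517-47482=324035
20. interest=⌊324035·74/10000⌋=2397; principal=50231-2397=47834; balance=324035-47834=276201
21. interest=⌊276201·74/10000⌋=2043; principal=50231-2043=48188; balance=276201-48188=228013
22. interest=⌊228013·74/10000⌋=1687; principal=50231-1687=48544; balance=228013-48544=179469
23. interest=⌊179469·74/10000⌋=1328; principal=50231-1328=48903; balance=179469-48903=130566
24. interest=⌊130566·74/10000⌋=966; principal=50231-966=49265; balance=130566-49265=81301
25. interest=⌊81301·74/10000⌋=601; principal=50231-601=49630; balance=81301-49630=31671
26. interest=⌊31671·74/10000⌋=234; principal=min(50231-234,31671)=31671; balance=31671-31671=0

1 8650 41581 1127386
2 8342 41889 1085497
3 8032 42199 1043298
4 7720 42511 1000787
5 7405 42826 957961
6 7088 43143 914818
7 6769 43462 871356
8 6448 43783 827573
9 6124 44107 783466
10 5797 44434 739032
11 5468 44763 694269
12 5137 45094 649175
13 4803 45428 603747
14 4467 45764 557983
15 4129 46102 511881
16 3787 46444 465437
17 3444 46787 418650
18 3098 47133 371517
19 2749 47482 324035
20 2397 47834 276201
21 2043 48188 228013
22 1687 48544 179469
23 1328 48903 130566
24 966 49265 81301
25 601 49630 31671
26 234 31671 0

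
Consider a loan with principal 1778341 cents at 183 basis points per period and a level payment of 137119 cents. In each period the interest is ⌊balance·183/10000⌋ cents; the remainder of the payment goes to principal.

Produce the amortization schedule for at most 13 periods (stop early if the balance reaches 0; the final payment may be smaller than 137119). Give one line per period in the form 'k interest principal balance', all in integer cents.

1 32543 104576 1673765
2 30629 106490 1567275
3 28681 108438 1458837
4 26696 110423 1348414
5 24675 112444 1235970
6 22618 114501 1121469
7 20522 116597 1004872
8 18389 118730 886142
9 16216 120903 765239
10 14003 123116 642123
11 11750 125369 516754
12 9456 127663 389091
13 7120 129999 259092

1. interest=⌊1778341·183/10000⌋=32543; principal=137119-32543=104576; balance=1778341-104576=1673765
2. interest=⌊1673765·183/10000⌋=30629; principal=137119-30629=106490; balance=1673765-106490=1567275
3. interest=⌊1567275·183/10000⌋=28681; principal=137119-28681=108438; balance=1567275-108438=1458837
4. interest=⌊1458837·183/10000⌋=26696; principal=137119-26696=110423; balance=1458837-110423=1348414
5. interest=⌊1348414·183/10000⌋=24675; principal=137119-24675=112444; balance=1348414-112444=1235970
6. interest=⌊1235970·183/10000⌋=22618; principal=137119-22618=114501; balance=1235970-114501=1121469
7. interest=⌊1121469·183/10000⌋=20522; principal=137119-20522=116597; balance=1121469-116597=1004872
8. interest=⌊1004872·183/10000⌋=18389; principal=137119-18389=118730; balance=1004872-118730=886142
9. interest=⌊886142·183/10000⌋=16216; principal=137119-16216=120903; balance=886142-120903=765239
10. interest=⌊765239·183/10000⌋=14003; principal=137119-14003=123116; balance=765239-123116=642123
11. interest=⌊642123·183/10000⌋=11750; principal=137119-11750=125369; balance=642123-125369=516754
12. interest=⌊516754·183/10000⌋=9456; principal=137119-9456=127663; balance=516754-127663=389091
13. interest=⌊389091·183/10000⌋=7120; principal=137119-7120=129999; balance=389091-129999=259092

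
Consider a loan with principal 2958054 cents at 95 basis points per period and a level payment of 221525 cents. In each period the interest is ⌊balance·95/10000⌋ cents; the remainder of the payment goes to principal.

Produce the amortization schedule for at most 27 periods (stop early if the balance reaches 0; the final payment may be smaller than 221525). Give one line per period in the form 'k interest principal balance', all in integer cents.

1 28101 193424 2764630
2 26263 195262 2569368
3 24408 197117 2372251
4 22536 198989 2173262
5 20645 200880 1972382
6 18737 202788 1769594
7 16811 204714 1564880
8 14866 206659 1358221
9 12903 208622 1149599
10 10921 210604 938995
11 8920 212605 726390
12 6900 214625 511765
13 4861 216664 295101
14 2803 218722 76379
15 725 76379 0

1. interest=⌊2958054·95/10000⌋=28101; principal=221525-28101=193424; balance=2958054-193424=2764630
2. interest=⌊2764630·95/10000⌋=26263; principal=221525-26263=195262; balance=2764630-195262=2569368
3. interest=⌊2569368·95/10000⌋=24408; principal=221525-24408=197117; balance=2569368-197117=2372251
4. interest=⌊2372251·95/10000⌋=22536; principal=221525-22536=198989; balance=2372251-198989=2173262
5. interest=⌊2173262·95/10000⌋=20645; principal=221525-20645=200880; balance=2173262-200880=1972382
6. interest=⌊1972382·95/10000⌋=18737; principal=221525-18737=202788; balance=1972382-202788=1769594
7. interest=⌊1769594·95/10000⌋=16811; principal=221525-16811=204714; balance=1769594-204714=1564880
8. interest=⌊1564880·95/10000⌋=14866; principal=221525-14866=206659; balance=1564880-206659=1358221
9. interest=⌊1358221·95/10000⌋=12903; principal=221525-12903=208622; balance=1358221-208622=1149599
10. interest=⌊1149599·95/10000⌋=10921; principal=221525-10921=210604; balance=1149599-210604=938995
11. interest=⌊938995·95/10000⌋=8920; principal=221525-8920=212605; balance=938995-212605=726390
12. interest=⌊726390·95/10000⌋=6900; principal=221525-6900=214625; balance=726390-214625=511765
13. interest=⌊511765·95/10000⌋=4861; principal=221525-4861=216664; balance=511765-216664=295101
14. interest=⌊295101·95/10000⌋=2803; principal=221525-2803=218722; balance=295101-218722=76379
15. interest=⌊76379·95/10000⌋=725; principal=min(221525-725,76379)=76379; balance=76379-76379=0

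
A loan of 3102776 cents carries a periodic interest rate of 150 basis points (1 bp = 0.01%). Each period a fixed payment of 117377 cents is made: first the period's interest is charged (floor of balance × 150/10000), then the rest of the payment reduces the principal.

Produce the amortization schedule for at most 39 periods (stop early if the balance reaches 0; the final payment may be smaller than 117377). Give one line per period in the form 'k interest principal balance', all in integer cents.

1. interest=⌊3102776·150/10000⌋=46541; principal=117377-46541=70836; balance=3102776-70836=3031940
2. interest=⌊3031940·150/10000⌋=45479; principal=117377-45479=71898; balance=3031940-71898=2960042
3. interest=⌊2960042·150/10000⌋=44400; principal=117377-44400=72977; balance=2960042-72977=2887065
4. interest=⌊2887065·150/10000⌋=43305; principal=117377-43305=74072; balance=2887065-74072=2812993
5. interest=⌊2812993·150/10000⌋=42194; principal=117377-42194=75183; balance=2812993-75183=2737810
6. interest=⌊2737810·150/10000⌋=41067; principal=117377-41067=76310; balance=2737810-76310=2661500
7. interest=⌊2661500·150/10000⌋=39922; principal=117377-39922=77455; balance=2661500-77455=2584045
8. interest=⌊2584045·150/10000⌋=38760; principal=117377-38760=78617; balance=2584045-78617=2505428
9. interest=⌊2505428·150/10000⌋=37581; principal=117377-37581=79796; balance=2505428-79796=2425632
10. interest=⌊2425632·150/10000⌋=36384; principal=117377-36384=80993; balance=2425632-80993=2344639
11. interest=⌊2344639·150/10000⌋=35169; principal=117377-35169=82208; balance=2344639-82208=2262431
12. interest=⌊2262431·150/10000⌋=33936; principal=117377-33936=83441; balance=2262431-83441=2178990
13. interest=⌊2178990·150/10000⌋=32684; principal=117377-32684=84693; balance=2178990-84693=2094297
14. interest=⌊2094297·150/10000⌋=31414; principal=117377-31414=85963; balance=2094297-85963=2008334
15. interest=⌊2008334·150/10000⌋=30125; principal=117377-30125=87252; balance=2008334-87252=1921082
16. interest=⌊1921082·150/10000⌋=28816; principal=117377-28816=88561; balance=1921082-88561=1832521
17. interest=⌊1832521·150/10000⌋=27487; principal=117377-27487=89890; balance=1832521-89890=1742631
18. interest=⌊1742631·150/10000⌋=26139; principal=117377-26139=91238; balance=1742631-91238=1651393
19. interest=⌊1651393·150/10000⌋=24770; principal=117377-24770=92607; balance=1651393-92607=1558786
20. interest=⌊1558786·150/10000⌋=23381; principal=117377-23381=93996; balance=1558786-93996=1464790
21. interest=⌊1464790·150/10000⌋=21971; principal=117377-21971=95406; balance=1464790-95406=1369384
22. interest=⌊1369384·150/10000⌋=20540; principal=117377-20540=96837; balance=1369384-96837=1272547
23. interest=⌊1272547·150/10000⌋=19088; principal=117377-19088=98289; balance=1272547-98289=1174258
24. interest=⌊1174258·150/10000⌋=17613; principal=117377-17613=99764; balance=1174258-99764=1074494
25. interest=⌊1074494·150/10000⌋=16117; principal=117377-16117=101260; balance=1074494-101260=973234
26. interest=⌊973234·150/10000⌋=14598; principal=117377-14598=102779; balance=973234-102779=870455
27. interest=⌊870455·150/10000⌋=13056; principal=117377-13056=104321; balance=870455-104321=766134
28. interest=⌊766134·150/10000⌋=11492; principal=117377-11492=105885; balance=766134-105885=660249
29. interest=⌊660249·150/10000⌋=9903; principal=117377-9903=107474; balance=660249-107474=552775
30. interest=⌊552775·150/10000⌋=8291; principal=117377-8291=109086; balance=552775-109086=443689
31. interest=⌊443689·150/10000⌋=6655; principal=117377-6655=110722; balance=443689-110722=332967
32. interest=⌊332967·150/10000⌋=4994; principal=117377-4994=112383; balance=332967-112383=220584
33. interest=⌊220584·150/10000⌋=3308; principal=117377-3308=114069; balance=220584-114069=106515
34. interest=⌊106515·150/10000⌋=1597; principal=min(117377-1597,106515)=106515; balance=106515-106515=0

1 46541 70836 3031940
2 45479 71898 2960042
3 44400 72977 2887065
4 43305 74072 2812993
5 42194 75183 2737810
6 41067 76310 2661500
7 39922 77455 2584045
8 38760 78617 2505428
9 37581 79796 2425632
10 36384 80993 2344639
11 35169 82208 2262431
12 33936 83441 2178990
13 32684 84693 2094297
14 31414 85963 2008334
15 30125 87252 1921082
16 28816 88561 1832521
17 27487 89890 1742631
18 26139 91238 1651393
19 24770 92607 1558786
20 23381 93996 1464790
21 21971 95406 1369384
22 20540 96837 1272547
23 19088 98289 1174258
24 17613 99764 1074494
25 16117 101260 973234
26 14598 102779 870455
27 13056 104321 766134
28 11492 105885 660249
29 9903 107474 552775
30 8291 109086 443689
31 6655 110722 332967
32 4994 112383 220584
33 3308 114069 106515
34 1597 106515 0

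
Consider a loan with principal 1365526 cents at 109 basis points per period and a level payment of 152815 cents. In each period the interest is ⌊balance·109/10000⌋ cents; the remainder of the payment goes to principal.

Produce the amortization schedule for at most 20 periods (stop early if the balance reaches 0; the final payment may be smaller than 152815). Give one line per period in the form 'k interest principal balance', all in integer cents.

1 14884 137931 1227595
2 13380 139435 1088160
3 11860 140955 947205
4 10324 142491 804714
5 8771 144044 660670
6 7201 145614 515056
7 5614 147201 367855
8 4009 148806 219049
9 2387 150428 68621
10 747 68621 0

1. interest=⌊1365526·109/10000⌋=14884; principal=152815-14884=137931; balance=1365526-137931=1227595
2. interest=⌊1227595·109/10000⌋=13380; principal=152815-13380=139435; balance=1227595-139435=1088160
3. interest=⌊1088160·109/10000⌋=11860; principal=152815-11860=140955; balance=1088160-140955=947205
4. interest=⌊947205·109/10000⌋=10324; principal=152815-10324=142491; balance=947205-142491=804714
5. interest=⌊804714·109/10000⌋=8771; principal=152815-8771=144044; balance=804714-144044=660670
6. interest=⌊660670·109/10000⌋=7201; principal=152815-7201=145614; balance=660670-145614=515056
7. interest=⌊515056·109/10000⌋=5614; principal=152815-5614=147201; balance=515056-147201=367855
8. interest=⌊367855·109/10000⌋=4009; principal=152815-4009=148806; balance=367855-148806=219049
9. interest=⌊219049·109/10000⌋=2387; principal=152815-2387=150428; balance=219049-150428=68621
10. interest=⌊68621·109/10000⌋=747; principal=min(152815-747,68621)=68621; balance=68621-68621=0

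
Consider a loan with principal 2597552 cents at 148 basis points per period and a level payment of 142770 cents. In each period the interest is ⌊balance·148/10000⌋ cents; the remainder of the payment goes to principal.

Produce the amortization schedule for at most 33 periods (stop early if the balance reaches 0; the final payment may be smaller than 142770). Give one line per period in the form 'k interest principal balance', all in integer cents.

1. interest=⌊2597552·148/10000⌋=38443; principal=142770-38443=104327; balance=2597552-104327=2493225
2. interest=⌊2493225·148/10000⌋=36899; principal=142770-36899=105871; balance=2493225-105871=2387354
3. interest=⌊2387354·148/10000⌋=35332; principal=142770-35332=107438; balance=2387354-107438=2279916
4. interest=⌊2279916·148/10000⌋=33742; principal=142770-33742=109028; balance=2279916-109028=2170888
5. interest=⌊2170888·148/10000⌋=32129; principal=142770-32129=110641; balance=2170888-110641=2060247
6. interest=⌊2060247·148/10000⌋=30491; principal=142770-30491=112279; balance=2060247-112279=1947968
7. interest=⌊1947968·148/10000⌋=28829; principal=142770-28829=113941; balance=1947968-113941=1834027
8. interest=⌊1834027·148/10000⌋=27143; principal=142770-27143=115627; balance=1834027-115627=1718400
9. interest=⌊1718400·148/10000⌋=25432; principal=142770-25432=117338; balance=1718400-117338=1601062
10. interest=⌊1601062·148/10000⌋=23695; principal=142770-23695=119075; balance=1601062-119075=1481987
11. interest=⌊1481987·148/10000⌋=21933; principal=142770-21933=120837; balance=1481987-120837=1361150
12. interest=⌊1361150·148/10000⌋=20145; principal=142770-20145=122625; balance=1361150-122625=1238525
13. interest=⌊1238525·148/10000⌋=18330; principal=142770-18330=124440; balance=1238525-124440=1114085
14. interest=⌊1114085·148/10000⌋=16488; principal=142770-16488=126282; balance=1114085-126282=987803
15. interest=⌊987803·148/10000⌋=14619; principal=142770-14619=128151; balance=987803-128151=859652
16. interest=⌊859652·148/10000⌋=12722; principal=142770-12722=130048; balance=859652-130048=729604
17. interest=⌊729604·148/10000⌋=10798; principal=142770-10798=131972; balance=729604-131972=597632
18. interest=⌊597632·148/10000⌋=8844; principal=142770-8844=133926; balance=597632-133926=463706
19. interest=⌊463706·148/10000⌋=6862; principal=142770-6862=135908; balance=463706-135908=327798
20. interest=⌊327798·148/10000⌋=4851; principal=142770-4851=137919; balance=327798-137919=189879
21. interest=⌊189879·148/10000⌋=2810; principal=142770-2810=139960; balance=189879-139960=49919
22. interest=⌊49919·148/10000⌋=738; principal=min(142770-738,49919)=49919; balance=49919-49919=0

1 38443 104327 2493225
2 36899 105871 2387354
3 35332 107438 2279916
4 33742 109028 2170888
5 32129 110641 2060247
6 30491 112279 1947968
7 28829 113941 1834027
8 27143 115627 1718400
9 25432 117338 1601062
10 23695 119075 1481987
11 21933 120837 1361150
12 20145 122625 1238525
13 18330 124440 1114085
14 16488 126282 987803
15 14619 128151 859652
16 12722 130048 729604
17 10798 131972 597632
18 8844 133926 463706
19 6862 135908 327798
20 4851 137919 189879
21 2810 139960 49919
22 738 49919 0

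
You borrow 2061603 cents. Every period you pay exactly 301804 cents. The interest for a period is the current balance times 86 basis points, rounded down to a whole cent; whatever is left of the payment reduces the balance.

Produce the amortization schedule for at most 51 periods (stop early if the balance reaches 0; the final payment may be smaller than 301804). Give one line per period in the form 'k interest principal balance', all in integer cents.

1. interest=⌊2061603·86/10000⌋=17729; principal=301804-17729=284075; balance=2061603-284075=1777528
2. interest=⌊1777528·86/10000⌋=15286; principal=301804-15286=286518; balance=1777528-286518=1491010
3. interest=⌊1491010·86/10000⌋=12822; principal=301804-12822=288982; balance=1491010-288982=1202028
4. interest=⌊1202028·86/10000⌋=10337; principal=301804-10337=291467; balance=1202028-291467=910561
5. interest=⌊910561·86/10000⌋=7830; principal=301804-7830=293974; balance=910561-293974=616587
6. interest=⌊616587·86/10000⌋=5302; principal=301804-5302=296502; balance=616587-296502=320085
7. interest=⌊320085·86/10000⌋=2752; principal=301804-2752=299052; balance=320085-299052=21033
8. interest=⌊21033·86/10000⌋=180; principal=min(301804-180,21033)=21033; balance=21033-21033=0

1 17729 284075 1777528
2 15286 286518 1491010
3 12822 288982 1202028
4 10337 291467 910561
5 7830 293974 616587
6 5302 296502 320085
7 2752 299052 21033
8 180 21033 0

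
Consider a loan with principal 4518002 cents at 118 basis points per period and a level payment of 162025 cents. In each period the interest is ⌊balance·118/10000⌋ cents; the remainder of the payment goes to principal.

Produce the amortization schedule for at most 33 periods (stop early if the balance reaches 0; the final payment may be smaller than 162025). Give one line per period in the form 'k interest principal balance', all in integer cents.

1. interest=⌊4518002·118/10000⌋=53312; principal=162025-53312=108713; balance=4518002-108713=4409289
2. interest=⌊4409289·118/10000⌋=52029; principal=162025-52029=109996; balance=4409289-109996=4299293
3. interest=⌊4299293·118/10000⌋=50731; principal=162025-50731=111294; balance=4299293-111294=4187999
4. interest=⌊4187999·118/10000⌋=49418; principal=162025-49418=112607; balance=4187999-112607=4075392
5. interest=⌊4075392·118/10000⌋=48089; principal=162025-48089=113936; balance=4075392-113936=3961456
6. interest=⌊3961456·118/10000⌋=46745; principal=162025-46745=115280; balance=3961456-115280=3846176
7. interest=⌊3846176·118/10000⌋=45384; principal=162025-45384=116641; balance=3846176-116641=3729535
8. interest=⌊3729535·118/10000⌋=44008; principal=162025-44008=118017; balance=3729535-118017=3611518
9. interest=⌊3611518·118/10000⌋=42615; principal=162025-42615=119410; balance=3611518-119410=3492108
10. interest=⌊3492108·118/10000⌋=41206; principal=162025-41206=120819; balance=3492108-120819=3371289
11. interest=⌊3371289·118/10000⌋=39781; principal=162025-39781=122244; balance=3371289-122244=3249045
12. interest=⌊3249045·118/10000⌋=38338; principal=162025-38338=123687; balance=3249045-123687=3125358
13. interest=⌊3125358·118/10000⌋=36879; principal=162025-36879=125146; balance=3125358-125146=3000212
14. interest=⌊3000212·118/10000⌋=35402; principal=162025-35402=126623; balance=3000212-126623=2873589
15. interest=⌊2873589·118/10000⌋=33908; principal=162025-33908=128117; balance=2873589-128117=2745472
16. interest=⌊2745472·118/10000⌋=32396; principal=162025-32396=129629; balance=2745472-129629=2615843
17. interest=⌊2615843·118/10000⌋=30866; principal=162025-30866=131159; balance=2615843-131159=2484684
18. interest=⌊2484684·118/10000⌋=29319; principal=162025-29319=132706; balance=2484684-132706=2351978
19. interest=⌊2351978·118/10000⌋=27753; principal=162025-27753=134272; balance=2351978-134272=2217706
20. interest=⌊2217706·118/10000⌋=26168; principal=162025-26168=135857; balance=2217706-135857=2081849
21. interest=⌊2081849·118/10000⌋=24565; principal=162025-24565=137460; balance=2081849-137460=1944389
22. interest=⌊1944389·118/10000⌋=22943; principal=162025-22943=139082; balance=1944389-139082=1805307
23. interest=⌊1805307·118/10000⌋=21302; principal=162025-21302=140723; balance=1805307-140723=1664584
24. interest=⌊1664584·118/10000⌋=19642; principal=162025-19642=142383; balance=1664584-142383=1522201
25. interest=⌊1522201·118/10000⌋=17961; principal=162025-17961=144064; balance=1522201-144064=1378137
26. interest=⌊1378137·118/10000⌋=16262; principal=162025-16262=145763; balance=1378137-145763=1232374
27. interest=⌊1232374·118/10000⌋=14542; principal=162025-14542=147483; balance=1232374-147483=1084891
28. interest=⌊1084891·118/10000⌋=12801; principal=162025-12801=149224; balance=1084891-149224=935667
29. interest=⌊935667·118/10000⌋=11040; principal=162025-11040=150985; balance=935667-150985=784682
30. interest=⌊784682·118/10000⌋=9259; principal=162025-9259=152766; balance=784682-152766=631916
31. interest=⌊631916·118/10000⌋=7456; principal=162025-7456=154569; balance=631916-154569=477347
32. interest=⌊477347·118/10000⌋=5632; principal=162025-5632=156393; balance=477347-156393=320954
33. interest=⌊320954·118/10000⌋=3787; principal=162025-3787=158238; balance=320954-158238=162716

1 53312 108713 4409289
2 52029 109996 4299293
3 50731 111294 4187999
4 49418 112607 4075392
5 48089 113936 3961456
6 46745 115280 3846176
7 45384 116641 3729535
8 44008 118017 3611518
9 42615 119410 3492108
10 41206 120819 3371289
11 39781 122244 3249045
12 38338 123687 3125358
13 36879 125146 3000212
14 35402 126623 2873589
15 33908 128117 2745472
16 32396 129629 2615843
17 30866 131159 2484684
18 29319 132706 2351978
19 27753 134272 2217706
20 26168 135857 2081849
21 24565 137460 1944389
22 22943 139082 1805307
23 21302 140723 1664584
24 19642 142383 1522201
25 17961 144064 1378137
26 16262 145763 1232374
27 14542 147483 1084891
28 12801 149224 935667
29 11040 150985 784682
30 9259 152766 631916
31 7456 154569 477347
32 5632 156393 320954
33 3787 158238 162716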